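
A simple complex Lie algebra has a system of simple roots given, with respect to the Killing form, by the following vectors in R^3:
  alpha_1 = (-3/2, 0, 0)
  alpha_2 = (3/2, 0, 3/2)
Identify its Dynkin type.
Compute the Cartan integers a_ij = 2(alpha_i, alpha_j)/(alpha_j, alpha_j); the resulting 2x2 Cartan matrix is
[[2, -1], [-2, 2]].
The roots have two lengths (squared-length ratio 2:1); the short ones are alpha_{1}. The associated Dynkin diagram is a chain of 2 nodes with a double edge at one end; the terminal node there is the unique short simple root (B_2), so the type is B_2 (the algebra so(5)).

B2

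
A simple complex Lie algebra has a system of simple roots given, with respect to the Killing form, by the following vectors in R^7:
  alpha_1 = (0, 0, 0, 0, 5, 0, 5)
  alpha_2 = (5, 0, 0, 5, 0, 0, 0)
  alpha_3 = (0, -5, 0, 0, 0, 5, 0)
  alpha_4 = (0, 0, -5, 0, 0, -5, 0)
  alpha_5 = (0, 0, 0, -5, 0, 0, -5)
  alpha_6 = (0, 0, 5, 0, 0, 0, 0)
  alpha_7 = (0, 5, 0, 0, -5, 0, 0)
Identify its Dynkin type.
B_7 (so(15))

Compute the Cartan integers a_ij = 2(alpha_i, alpha_j)/(alpha_j, alpha_j); the resulting 7x7 Cartan matrix is
[[2, 0, 0, 0, -1, 0, -1], [0, 2, 0, 0, -1, 0, 0], [0, 0, 2, -1, 0, 0, -1], [0, 0, -1, 2, 0, -2, 0], [-1, -1, 0, 0, 2, 0, 0], [0, 0, 0, -1, 0, 2, 0], [-1, 0, -1, 0, 0, 0, 2]].
The roots have two lengths (squared-length ratio 2:1); the short ones are alpha_{6}. The associated Dynkin diagram is a chain of 7 nodes with a double edge at one end; the terminal node there is the unique short simple root (B_7), so the type is B_7 (the algebra so(15)).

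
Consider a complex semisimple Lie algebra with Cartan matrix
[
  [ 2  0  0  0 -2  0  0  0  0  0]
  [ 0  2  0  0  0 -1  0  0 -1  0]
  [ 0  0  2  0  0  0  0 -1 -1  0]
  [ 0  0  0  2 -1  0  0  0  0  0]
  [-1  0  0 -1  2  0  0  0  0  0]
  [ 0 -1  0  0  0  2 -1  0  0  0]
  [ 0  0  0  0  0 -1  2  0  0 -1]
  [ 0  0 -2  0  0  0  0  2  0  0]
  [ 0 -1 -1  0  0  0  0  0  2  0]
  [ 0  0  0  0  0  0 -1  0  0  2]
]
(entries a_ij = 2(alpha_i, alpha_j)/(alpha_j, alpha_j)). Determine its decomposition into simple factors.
The diagram associated to this matrix has two connected components: the simple roots {alpha_1, alpha_4, alpha_5} form a chain of 3 nodes with a double edge at one end; the terminal node there is the unique long simple root (C_3), and {alpha_2, alpha_3, alpha_6, alpha_7, alpha_8, alpha_9, alpha_10} form a chain of 7 nodes with a double edge at one end; the terminal node there is the unique long simple root (C_7). A semisimple Lie algebra decomposes uniquely as the direct sum of simple ideals, one per connected component of its Dynkin diagram, so g ≅ C_3 ⊕ C_7 (dimension 21 + 105 = 126).

C3 ⊕ C7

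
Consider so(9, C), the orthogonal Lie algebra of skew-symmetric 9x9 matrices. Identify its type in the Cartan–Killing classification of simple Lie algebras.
type B_4

This is so(9) with 9 odd, which has dimension 9(9-1)/2 = 36 and rank (9-1)/2 = 4. In the classification of classical Lie algebras, the orthogonal algebra so(2n+1) in an odd number of variables has type B_n; here n = 4, so the Dynkin diagram is a chain of 4 nodes with a double edge at one end; the terminal node there is the unique short simple root (B_4). Hence the type is B_4.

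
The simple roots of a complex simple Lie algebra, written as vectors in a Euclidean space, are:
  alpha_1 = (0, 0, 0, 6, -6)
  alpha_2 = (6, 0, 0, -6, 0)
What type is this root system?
A_2 (sl(3))

Compute the Cartan integers a_ij = 2(alpha_i, alpha_j)/(alpha_j, alpha_j); the resulting 2x2 Cartan matrix is
[[2, -1], [-1, 2]].
All simple roots have the same length, so the diagram is simply laced. The associated Dynkin diagram is a chain of 2 nodes with single edges (A_2), so the type is A_2 (the algebra sl(3)).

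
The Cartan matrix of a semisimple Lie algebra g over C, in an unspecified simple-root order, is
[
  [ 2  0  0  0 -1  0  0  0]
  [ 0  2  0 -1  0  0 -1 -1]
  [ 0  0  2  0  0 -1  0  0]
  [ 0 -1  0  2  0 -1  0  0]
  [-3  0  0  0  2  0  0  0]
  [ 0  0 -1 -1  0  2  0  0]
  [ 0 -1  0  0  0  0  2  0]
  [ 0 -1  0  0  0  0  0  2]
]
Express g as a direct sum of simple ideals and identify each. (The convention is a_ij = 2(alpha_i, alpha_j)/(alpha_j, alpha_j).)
The diagram associated to this matrix has two connected components: the simple roots {alpha_2, alpha_3, alpha_4, alpha_6, alpha_7, alpha_8} form a chain of 4 nodes with a fork of two nodes at one end (D_6), and {alpha_1, alpha_5} form two nodes joined by a triple edge (G_2). A semisimple Lie algebra decomposes uniquely as the direct sum of simple ideals, one per connected component of its Dynkin diagram, so g ≅ D_6 ⊕ G_2 (dimension 66 + 14 = 80).

D6 ⊕ G2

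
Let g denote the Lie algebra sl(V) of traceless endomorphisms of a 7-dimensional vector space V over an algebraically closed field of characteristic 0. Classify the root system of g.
A6

This is sl(7), which has dimension 7^2 - 1 = 48 and rank 7 - 1 = 6 (a Cartan subalgebra is the diagonal traceless matrices). In the classification of classical Lie algebras, the special linear algebra sl(n+1) has type A_n; here n = 6, so the Dynkin diagram is a chain of 6 nodes with single edges (A_6). Hence the type is A_6.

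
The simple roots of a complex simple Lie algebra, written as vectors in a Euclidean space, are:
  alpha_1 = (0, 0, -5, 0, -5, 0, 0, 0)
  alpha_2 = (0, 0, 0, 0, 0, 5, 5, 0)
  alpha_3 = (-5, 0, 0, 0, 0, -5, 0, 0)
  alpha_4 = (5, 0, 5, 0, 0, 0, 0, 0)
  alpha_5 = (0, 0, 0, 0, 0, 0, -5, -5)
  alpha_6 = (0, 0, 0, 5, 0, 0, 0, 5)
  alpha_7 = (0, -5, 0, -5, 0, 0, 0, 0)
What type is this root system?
A7

Compute the Cartan integers a_ij = 2(alpha_i, alpha_j)/(alpha_j, alpha_j); the resulting 7x7 Cartan matrix is
[[2, 0, 0, -1, 0, 0, 0], [0, 2, -1, 0, -1, 0, 0], [0, -1, 2, -1, 0, 0, 0], [-1, 0, -1, 2, 0, 0, 0], [0, -1, 0, 0, 2, -1, 0], [0, 0, 0, 0, -1, 2, -1], [0, 0, 0, 0, 0, -1, 2]].
All simple roots have the same length, so the diagram is simply laced. The associated Dynkin diagram is a chain of 7 nodes with single edges (A_7), so the type is A_7 (the algebra sl(8)).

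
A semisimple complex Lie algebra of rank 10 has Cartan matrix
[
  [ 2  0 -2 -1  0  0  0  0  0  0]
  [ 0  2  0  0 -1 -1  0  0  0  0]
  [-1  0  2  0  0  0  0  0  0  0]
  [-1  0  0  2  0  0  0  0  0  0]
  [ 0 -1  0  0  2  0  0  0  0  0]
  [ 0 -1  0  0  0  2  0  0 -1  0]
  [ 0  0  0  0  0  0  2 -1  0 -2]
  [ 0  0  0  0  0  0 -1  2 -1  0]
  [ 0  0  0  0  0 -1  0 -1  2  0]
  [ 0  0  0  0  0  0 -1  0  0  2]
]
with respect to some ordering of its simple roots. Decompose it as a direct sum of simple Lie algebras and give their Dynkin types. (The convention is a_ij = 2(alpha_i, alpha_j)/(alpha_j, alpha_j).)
B3 ⊕ B7

The diagram associated to this matrix has two connected components: the simple roots {alpha_1, alpha_3, alpha_4} form a chain of 3 nodes with a double edge at one end; the terminal node there is the unique short simple root (B_3), and {alpha_2, alpha_5, alpha_6, alpha_7, alpha_8, alpha_9, alpha_10} form a chain of 7 nodes with a double edge at one end; the terminal node there is the unique short simple root (B_7). A semisimple Lie algebra decomposes uniquely as the direct sum of simple ideals, one per connected component of its Dynkin diagram, so g ≅ B_3 ⊕ B_7 (dimension 21 + 105 = 126).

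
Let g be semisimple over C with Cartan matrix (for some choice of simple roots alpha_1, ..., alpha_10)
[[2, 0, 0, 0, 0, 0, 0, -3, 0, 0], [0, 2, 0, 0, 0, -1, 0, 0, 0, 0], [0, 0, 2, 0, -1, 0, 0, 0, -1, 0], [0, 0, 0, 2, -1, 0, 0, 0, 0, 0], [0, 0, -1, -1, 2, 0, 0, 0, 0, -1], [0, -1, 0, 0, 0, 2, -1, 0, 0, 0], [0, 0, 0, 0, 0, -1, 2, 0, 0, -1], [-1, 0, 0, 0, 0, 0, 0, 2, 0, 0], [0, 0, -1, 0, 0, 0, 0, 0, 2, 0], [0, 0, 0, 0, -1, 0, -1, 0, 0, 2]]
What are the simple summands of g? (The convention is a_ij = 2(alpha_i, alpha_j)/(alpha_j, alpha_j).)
The diagram associated to this matrix has two connected components: the simple roots {alpha_2, alpha_3, alpha_4, alpha_5, alpha_6, alpha_7, alpha_9, alpha_10} form a chain of 7 nodes with one extra node attached to the third node from one end (E_8), and {alpha_1, alpha_8} form two nodes joined by a triple edge (G_2). A semisimple Lie algebra decomposes uniquely as the direct sum of simple ideals, one per connected component of its Dynkin diagram, so g ≅ E_8 ⊕ G_2 (dimension 248 + 14 = 262).

type E_8 + type G_2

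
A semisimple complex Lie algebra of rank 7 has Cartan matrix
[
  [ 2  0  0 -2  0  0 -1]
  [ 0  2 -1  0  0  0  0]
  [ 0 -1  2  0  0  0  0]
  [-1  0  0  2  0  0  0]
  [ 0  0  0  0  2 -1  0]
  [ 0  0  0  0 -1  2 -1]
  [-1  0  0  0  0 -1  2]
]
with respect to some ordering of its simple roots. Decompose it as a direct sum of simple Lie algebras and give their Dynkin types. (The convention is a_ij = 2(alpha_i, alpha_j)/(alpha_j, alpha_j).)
A_2 (sl(3)) + B_5 (so(11))

The diagram associated to this matrix has two connected components: the simple roots {alpha_2, alpha_3} form a chain of 2 nodes with single edges (A_2), and {alpha_1, alpha_4, alpha_5, alpha_6, alpha_7} form a chain of 5 nodes with a double edge at one end; the terminal node there is the unique short simple root (B_5). A semisimple Lie algebra decomposes uniquely as the direct sum of simple ideals, one per connected component of its Dynkin diagram, so g ≅ A_2 ⊕ B_5 (dimension 8 + 55 = 63).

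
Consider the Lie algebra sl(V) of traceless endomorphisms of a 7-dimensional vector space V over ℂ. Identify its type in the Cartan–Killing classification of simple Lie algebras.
type A_6

This is sl(7), which has dimension 7^2 - 1 = 48 and rank 7 - 1 = 6 (a Cartan subalgebra is the diagonal traceless matrices). In the classification of classical Lie algebras, the special linear algebra sl(n+1) has type A_n; here n = 6, so the Dynkin diagram is a chain of 6 nodes with single edges (A_6). Hence the type is A_6.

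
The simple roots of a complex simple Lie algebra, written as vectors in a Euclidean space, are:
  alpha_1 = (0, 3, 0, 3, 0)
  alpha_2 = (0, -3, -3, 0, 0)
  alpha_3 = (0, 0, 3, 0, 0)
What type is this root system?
Compute the Cartan integers a_ij = 2(alpha_i, alpha_j)/(alpha_j, alpha_j); the resulting 3x3 Cartan matrix is
[[2, -1, 0], [-1, 2, -2], [0, -1, 2]].
The roots have two lengths (squared-length ratio 2:1); the short ones are alpha_{3}. The associated Dynkin diagram is a chain of 3 nodes with a double edge at one end; the terminal node there is the unique short simple root (B_3), so the type is B_3 (the algebra so(7)).

B_3 (so(7))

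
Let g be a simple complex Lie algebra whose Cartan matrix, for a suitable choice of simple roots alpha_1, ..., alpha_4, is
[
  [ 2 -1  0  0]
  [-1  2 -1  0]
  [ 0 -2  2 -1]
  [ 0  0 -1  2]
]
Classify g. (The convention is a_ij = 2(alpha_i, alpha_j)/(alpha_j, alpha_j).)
F_4

The matrix has rank 4 with 2's on the diagonal. Reading the off-diagonal entries as Dynkin edges (a single edge where a_ij = a_ji = -1; a double or triple edge where a_ij * a_ji = 2 or 3), the diagram is a chain of 4 nodes with a double edge between the middle two (F_4). One simple-root ordering that puts it in standard form is (alpha_4, alpha_3, alpha_2, alpha_1). So the algebra is type F_4.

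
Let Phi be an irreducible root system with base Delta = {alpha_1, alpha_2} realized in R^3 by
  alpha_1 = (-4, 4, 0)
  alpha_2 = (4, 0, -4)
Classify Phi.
A2

Compute the Cartan integers a_ij = 2(alpha_i, alpha_j)/(alpha_j, alpha_j); the resulting 2x2 Cartan matrix is
[[2, -1], [-1, 2]].
All simple roots have the same length, so the diagram is simply laced. The associated Dynkin diagram is a chain of 2 nodes with single edges (A_2), so the type is A_2 (the algebra sl(3)).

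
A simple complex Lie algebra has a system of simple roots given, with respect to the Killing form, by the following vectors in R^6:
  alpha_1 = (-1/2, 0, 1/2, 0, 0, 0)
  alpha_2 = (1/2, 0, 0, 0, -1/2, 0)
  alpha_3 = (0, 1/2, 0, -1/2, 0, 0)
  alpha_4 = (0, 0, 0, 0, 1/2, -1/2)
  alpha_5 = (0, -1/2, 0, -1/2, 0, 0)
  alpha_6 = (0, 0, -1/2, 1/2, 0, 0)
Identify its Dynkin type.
D_6

Compute the Cartan integers a_ij = 2(alpha_i, alpha_j)/(alpha_j, alpha_j); the resulting 6x6 Cartan matrix is
[[2, -1, 0, 0, 0, -1], [-1, 2, 0, -1, 0, 0], [0, 0, 2, 0, 0, -1], [0, -1, 0, 2, 0, 0], [0, 0, 0, 0, 2, -1], [-1, 0, -1, 0, -1, 2]].
All simple roots have the same length, so the diagram is simply laced. The associated Dynkin diagram is a chain of 4 nodes with a fork of two nodes at one end (D_6), so the type is D_6 (the algebra so(12)).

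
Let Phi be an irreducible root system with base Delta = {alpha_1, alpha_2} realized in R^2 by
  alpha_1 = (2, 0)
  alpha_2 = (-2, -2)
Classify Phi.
Compute the Cartan integers a_ij = 2(alpha_i, alpha_j)/(alpha_j, alpha_j); the resulting 2x2 Cartan matrix is
[[2, -1], [-2, 2]].
The roots have two lengths (squared-length ratio 2:1); the short ones are alpha_{1}. The associated Dynkin diagram is a chain of 2 nodes with a double edge at one end; the terminal node there is the unique short simple root (B_2), so the type is B_2 (the algebra so(5)).

type B_2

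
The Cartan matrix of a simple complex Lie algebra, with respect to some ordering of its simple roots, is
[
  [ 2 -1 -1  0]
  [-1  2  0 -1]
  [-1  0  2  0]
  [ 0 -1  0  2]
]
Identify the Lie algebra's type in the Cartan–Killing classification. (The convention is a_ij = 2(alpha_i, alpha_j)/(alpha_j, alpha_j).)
A_4 (sl(5))

The matrix has rank 4 with 2's on the diagonal. Reading the off-diagonal entries as Dynkin edges (a single edge where a_ij = a_ji = -1; a double or triple edge where a_ij * a_ji = 2 or 3), the diagram is a chain of 4 nodes with single edges (A_4). One simple-root ordering that puts it in standard form is (alpha_4, alpha_2, alpha_1, alpha_3). So the algebra is type A_4, i.e. sl(5).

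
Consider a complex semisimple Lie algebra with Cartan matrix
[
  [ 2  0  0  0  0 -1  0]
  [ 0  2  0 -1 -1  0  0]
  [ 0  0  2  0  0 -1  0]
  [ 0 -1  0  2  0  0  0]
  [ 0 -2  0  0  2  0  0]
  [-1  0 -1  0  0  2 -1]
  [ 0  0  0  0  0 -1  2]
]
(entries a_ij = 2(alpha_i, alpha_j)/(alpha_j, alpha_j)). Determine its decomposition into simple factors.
The diagram associated to this matrix has two connected components: the simple roots {alpha_2, alpha_4, alpha_5} form a chain of 3 nodes with a double edge at one end; the terminal node there is the unique long simple root (C_3), and {alpha_1, alpha_3, alpha_6, alpha_7} form a chain of 2 nodes with a fork of two nodes at one end (D_4). A semisimple Lie algebra decomposes uniquely as the direct sum of simple ideals, one per connected component of its Dynkin diagram, so g ≅ C_3 ⊕ D_4 (dimension 21 + 28 = 49).

C_3 ⊕ D_4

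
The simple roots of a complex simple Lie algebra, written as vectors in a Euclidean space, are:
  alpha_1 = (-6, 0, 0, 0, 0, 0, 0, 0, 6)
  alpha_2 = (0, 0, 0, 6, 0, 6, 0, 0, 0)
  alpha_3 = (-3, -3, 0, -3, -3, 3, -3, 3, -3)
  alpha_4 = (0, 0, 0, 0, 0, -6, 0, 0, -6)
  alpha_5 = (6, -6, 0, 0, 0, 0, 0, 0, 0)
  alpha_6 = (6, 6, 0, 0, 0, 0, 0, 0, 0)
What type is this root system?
Compute the Cartan integers a_ij = 2(alpha_i, alpha_j)/(alpha_j, alpha_j); the resulting 6x6 Cartan matrix is
[[2, 0, 0, -1, -1, -1], [0, 2, 0, -1, 0, 0], [0, 0, 2, 0, 0, -1], [-1, -1, 0, 2, 0, 0], [-1, 0, 0, 0, 2, 0], [-1, 0, -1, 0, 0, 2]].
All simple roots have the same length, so the diagram is simply laced. The associated Dynkin diagram is a chain of 5 nodes with one extra node attached to the third node from one end (E_6), so the type is E_6.

type E_6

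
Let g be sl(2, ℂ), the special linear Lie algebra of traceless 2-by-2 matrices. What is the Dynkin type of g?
This is sl(2), which has dimension 2^2 - 1 = 3 and rank 2 - 1 = 1 (a Cartan subalgebra is the diagonal traceless matrices). In the classification of classical Lie algebras, the special linear algebra sl(n+1) has type A_n; here n = 1, so the Dynkin diagram is a chain of 1 nodes with single edges (A_1). Hence the type is A_1.

A1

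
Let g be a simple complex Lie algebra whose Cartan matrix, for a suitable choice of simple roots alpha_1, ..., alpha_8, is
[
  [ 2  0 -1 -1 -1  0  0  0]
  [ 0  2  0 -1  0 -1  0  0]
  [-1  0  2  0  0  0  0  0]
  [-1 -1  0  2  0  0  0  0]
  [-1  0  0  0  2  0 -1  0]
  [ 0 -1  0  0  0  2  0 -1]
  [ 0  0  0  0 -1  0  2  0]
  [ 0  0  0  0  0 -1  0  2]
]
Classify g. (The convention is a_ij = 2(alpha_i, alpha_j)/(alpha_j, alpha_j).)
The matrix has rank 8 with 2's on the diagonal. Reading the off-diagonal entries as Dynkin edges (a single edge where a_ij = a_ji = -1; a double or triple edge where a_ij * a_ji = 2 or 3), the diagram is a chain of 7 nodes with one extra node attached to the third node from one end (E_8). One simple-root ordering that puts it in standard form is (alpha_7, alpha_3, alpha_5, alpha_1, alpha_4, alpha_2, alpha_6, alpha_8). So the algebra is type E_8.

E_8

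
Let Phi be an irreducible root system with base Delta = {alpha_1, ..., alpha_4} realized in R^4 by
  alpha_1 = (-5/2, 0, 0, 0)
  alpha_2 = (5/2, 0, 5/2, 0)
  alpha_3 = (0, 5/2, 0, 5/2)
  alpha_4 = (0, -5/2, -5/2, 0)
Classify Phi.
B_4

Compute the Cartan integers a_ij = 2(alpha_i, alpha_j)/(alpha_j, alpha_j); the resulting 4x4 Cartan matrix is
[[2, -1, 0, 0], [-2, 2, 0, -1], [0, 0, 2, -1], [0, -1, -1, 2]].
The roots have two lengths (squared-length ratio 2:1); the short ones are alpha_{1}. The associated Dynkin diagram is a chain of 4 nodes with a double edge at one end; the terminal node there is the unique short simple root (B_4), so the type is B_4 (the algebra so(9)).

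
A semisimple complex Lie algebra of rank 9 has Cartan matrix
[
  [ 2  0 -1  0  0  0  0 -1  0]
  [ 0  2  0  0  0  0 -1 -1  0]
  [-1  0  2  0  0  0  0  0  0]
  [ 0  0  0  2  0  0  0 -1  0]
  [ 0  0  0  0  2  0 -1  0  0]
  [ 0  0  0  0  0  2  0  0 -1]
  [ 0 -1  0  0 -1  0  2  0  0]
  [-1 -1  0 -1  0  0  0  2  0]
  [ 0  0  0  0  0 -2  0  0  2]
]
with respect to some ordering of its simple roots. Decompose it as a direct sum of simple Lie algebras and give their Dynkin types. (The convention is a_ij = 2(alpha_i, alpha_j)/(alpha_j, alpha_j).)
The diagram associated to this matrix has two connected components: the simple roots {alpha_6, alpha_9} form a chain of 2 nodes with a double edge at one end; the terminal node there is the unique short simple root (B_2), and {alpha_1, alpha_2, alpha_3, alpha_4, alpha_5, alpha_7, alpha_8} form a chain of 6 nodes with one extra node attached to the third node from one end (E_7). A semisimple Lie algebra decomposes uniquely as the direct sum of simple ideals, one per connected component of its Dynkin diagram, so g ≅ B_2 ⊕ E_7 (dimension 10 + 133 = 143).

type B_2 ⊕ type E_7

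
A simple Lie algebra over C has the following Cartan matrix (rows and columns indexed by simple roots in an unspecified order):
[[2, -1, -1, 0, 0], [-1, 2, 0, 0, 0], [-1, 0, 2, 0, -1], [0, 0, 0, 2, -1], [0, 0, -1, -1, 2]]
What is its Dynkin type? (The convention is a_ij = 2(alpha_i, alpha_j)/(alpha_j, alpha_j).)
type A_5

The matrix has rank 5 with 2's on the diagonal. Reading the off-diagonal entries as Dynkin edges (a single edge where a_ij = a_ji = -1; a double or triple edge where a_ij * a_ji = 2 or 3), the diagram is a chain of 5 nodes with single edges (A_5). One simple-root ordering that puts it in standard form is (alpha_4, alpha_5, alpha_3, alpha_1, alpha_2). So the algebra is type A_5, i.e. sl(6).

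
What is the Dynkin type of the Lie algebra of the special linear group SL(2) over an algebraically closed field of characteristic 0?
type A_1

This is sl(2), which has dimension 2^2 - 1 = 3 and rank 2 - 1 = 1 (a Cartan subalgebra is the diagonal traceless matrices). In the classification of classical Lie algebras, the special linear algebra sl(n+1) has type A_n; here n = 1, so the Dynkin diagram is a chain of 1 nodes with single edges (A_1). Hence the type is A_1.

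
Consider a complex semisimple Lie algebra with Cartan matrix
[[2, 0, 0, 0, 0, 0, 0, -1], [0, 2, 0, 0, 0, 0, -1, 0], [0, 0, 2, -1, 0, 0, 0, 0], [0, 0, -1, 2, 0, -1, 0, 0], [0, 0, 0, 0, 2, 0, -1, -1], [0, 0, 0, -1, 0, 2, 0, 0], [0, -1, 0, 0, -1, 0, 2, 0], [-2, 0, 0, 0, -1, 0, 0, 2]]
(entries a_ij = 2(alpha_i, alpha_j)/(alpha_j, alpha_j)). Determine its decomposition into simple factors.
The diagram associated to this matrix has two connected components: the simple roots {alpha_3, alpha_4, alpha_6} form a chain of 3 nodes with single edges (A_3), and {alpha_1, alpha_2, alpha_5, alpha_7, alpha_8} form a chain of 5 nodes with a double edge at one end; the terminal node there is the unique short simple root (B_5). A semisimple Lie algebra decomposes uniquely as the direct sum of simple ideals, one per connected component of its Dynkin diagram, so g ≅ A_3 ⊕ B_5 (dimension 15 + 55 = 70).

A3 + B5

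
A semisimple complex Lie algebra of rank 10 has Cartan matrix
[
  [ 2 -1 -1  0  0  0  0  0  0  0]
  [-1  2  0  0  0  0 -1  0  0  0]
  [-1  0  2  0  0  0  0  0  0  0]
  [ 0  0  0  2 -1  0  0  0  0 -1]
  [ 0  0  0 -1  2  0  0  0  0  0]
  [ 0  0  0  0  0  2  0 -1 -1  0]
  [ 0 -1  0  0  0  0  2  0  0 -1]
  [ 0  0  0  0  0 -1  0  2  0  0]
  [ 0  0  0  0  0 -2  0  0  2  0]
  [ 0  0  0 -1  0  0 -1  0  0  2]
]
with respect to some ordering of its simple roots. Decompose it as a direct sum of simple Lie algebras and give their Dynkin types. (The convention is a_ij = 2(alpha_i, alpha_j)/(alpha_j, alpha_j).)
The diagram associated to this matrix has two connected components: the simple roots {alpha_1, alpha_2, alpha_3, alpha_4, alpha_5, alpha_7, alpha_10} form a chain of 7 nodes with single edges (A_7), and {alpha_6, alpha_8, alpha_9} form a chain of 3 nodes with a double edge at one end; the terminal node there is the unique long simple root (C_3). A semisimple Lie algebra decomposes uniquely as the direct sum of simple ideals, one per connected component of its Dynkin diagram, so g ≅ A_7 ⊕ C_3 (dimension 63 + 21 = 84).

A_7 ⊕ C_3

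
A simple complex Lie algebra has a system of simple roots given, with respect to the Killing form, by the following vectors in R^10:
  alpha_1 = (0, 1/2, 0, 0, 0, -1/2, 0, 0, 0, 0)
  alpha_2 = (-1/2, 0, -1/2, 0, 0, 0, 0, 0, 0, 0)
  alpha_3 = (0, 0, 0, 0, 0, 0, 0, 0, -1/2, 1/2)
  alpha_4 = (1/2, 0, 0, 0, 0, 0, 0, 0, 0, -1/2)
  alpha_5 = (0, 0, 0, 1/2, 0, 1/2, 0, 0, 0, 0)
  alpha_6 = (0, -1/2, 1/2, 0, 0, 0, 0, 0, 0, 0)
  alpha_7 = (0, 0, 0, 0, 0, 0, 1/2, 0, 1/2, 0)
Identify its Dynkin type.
Compute the Cartan integers a_ij = 2(alpha_i, alpha_j)/(alpha_j, alpha_j); the resulting 7x7 Cartan matrix is
[[2, 0, 0, 0, -1, -1, 0], [0, 2, 0, -1, 0, -1, 0], [0, 0, 2, -1, 0, 0, -1], [0, -1, -1, 2, 0, 0, 0], [-1, 0, 0, 0, 2, 0, 0], [-1, -1, 0, 0, 0, 2, 0], [0, 0, -1, 0, 0, 0, 2]].
All simple roots have the same length, so the diagram is simply laced. The associated Dynkin diagram is a chain of 7 nodes with single edges (A_7), so the type is A_7 (the algebra sl(8)).

A_7 (sl(8))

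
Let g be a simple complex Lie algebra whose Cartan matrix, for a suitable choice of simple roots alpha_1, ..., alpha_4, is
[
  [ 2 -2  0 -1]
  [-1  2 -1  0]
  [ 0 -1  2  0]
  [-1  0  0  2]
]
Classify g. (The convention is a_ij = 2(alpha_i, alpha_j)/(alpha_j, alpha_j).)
F4

The matrix has rank 4 with 2's on the diagonal. Reading the off-diagonal entries as Dynkin edges (a single edge where a_ij = a_ji = -1; a double or triple edge where a_ij * a_ji = 2 or 3), the diagram is a chain of 4 nodes with a double edge between the middle two (F_4). One simple-root ordering that puts it in standard form is (alpha_4, alpha_1, alpha_2, alpha_3). So the algebra is type F_4.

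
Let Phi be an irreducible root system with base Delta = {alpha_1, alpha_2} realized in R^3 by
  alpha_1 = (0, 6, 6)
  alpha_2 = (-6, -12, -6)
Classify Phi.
G_2

Compute the Cartan integers a_ij = 2(alpha_i, alpha_j)/(alpha_j, alpha_j); the resulting 2x2 Cartan matrix is
[[2, -1], [-3, 2]].
The roots have two lengths (squared-length ratio 3:1); the short ones are alpha_{1}. The associated Dynkin diagram is two nodes joined by a triple edge (G_2), so the type is G_2.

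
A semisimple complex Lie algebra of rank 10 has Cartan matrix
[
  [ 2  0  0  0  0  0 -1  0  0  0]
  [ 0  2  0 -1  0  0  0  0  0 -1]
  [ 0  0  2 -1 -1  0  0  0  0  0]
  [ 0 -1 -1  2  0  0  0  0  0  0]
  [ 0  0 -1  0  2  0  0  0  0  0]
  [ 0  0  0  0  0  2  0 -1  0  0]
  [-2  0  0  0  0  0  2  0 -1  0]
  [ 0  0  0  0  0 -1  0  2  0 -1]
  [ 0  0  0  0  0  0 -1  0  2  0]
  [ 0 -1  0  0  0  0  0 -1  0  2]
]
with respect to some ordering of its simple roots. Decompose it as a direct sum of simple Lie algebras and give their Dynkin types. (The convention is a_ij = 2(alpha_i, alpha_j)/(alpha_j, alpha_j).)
A7 + B3

The diagram associated to this matrix has two connected components: the simple roots {alpha_2, alpha_3, alpha_4, alpha_5, alpha_6, alpha_8, alpha_10} form a chain of 7 nodes with single edges (A_7), and {alpha_1, alpha_7, alpha_9} form a chain of 3 nodes with a double edge at one end; the terminal node there is the unique short simple root (B_3). A semisimple Lie algebra decomposes uniquely as the direct sum of simple ideals, one per connected component of its Dynkin diagram, so g ≅ A_7 ⊕ B_3 (dimension 63 + 21 = 84).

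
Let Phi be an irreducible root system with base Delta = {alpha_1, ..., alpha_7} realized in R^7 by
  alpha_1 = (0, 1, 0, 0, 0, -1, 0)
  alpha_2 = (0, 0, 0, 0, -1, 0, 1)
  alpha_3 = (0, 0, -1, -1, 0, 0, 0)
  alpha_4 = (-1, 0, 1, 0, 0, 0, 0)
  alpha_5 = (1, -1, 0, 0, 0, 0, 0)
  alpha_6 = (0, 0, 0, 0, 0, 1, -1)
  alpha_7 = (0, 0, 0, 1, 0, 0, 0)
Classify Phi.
Compute the Cartan integers a_ij = 2(alpha_i, alpha_j)/(alpha_j, alpha_j); the resulting 7x7 Cartan matrix is
[[2, 0, 0, 0, -1, -1, 0], [0, 2, 0, 0, 0, -1, 0], [0, 0, 2, -1, 0, 0, -2], [0, 0, -1, 2, -1, 0, 0], [-1, 0, 0, -1, 2, 0, 0], [-1, -1, 0, 0, 0, 2, 0], [0, 0, -1, 0, 0, 0, 2]].
The roots have two lengths (squared-length ratio 2:1); the short ones are alpha_{7}. The associated Dynkin diagram is a chain of 7 nodes with a double edge at one end; the terminal node there is the unique short simple root (B_7), so the type is B_7 (the algebra so(15)).

type B_7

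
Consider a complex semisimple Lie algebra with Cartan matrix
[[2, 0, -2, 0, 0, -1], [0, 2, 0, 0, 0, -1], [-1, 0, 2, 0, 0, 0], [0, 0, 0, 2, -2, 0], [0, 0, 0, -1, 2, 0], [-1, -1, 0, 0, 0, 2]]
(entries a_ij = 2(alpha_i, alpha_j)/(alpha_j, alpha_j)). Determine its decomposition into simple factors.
The diagram associated to this matrix has two connected components: the simple roots {alpha_4, alpha_5} form a chain of 2 nodes with a double edge at one end; the terminal node there is the unique short simple root (B_2), and {alpha_1, alpha_2, alpha_3, alpha_6} form a chain of 4 nodes with a double edge at one end; the terminal node there is the unique short simple root (B_4). A semisimple Lie algebra decomposes uniquely as the direct sum of simple ideals, one per connected component of its Dynkin diagram, so g ≅ B_2 ⊕ B_4 (dimension 10 + 36 = 46).

B_2 (so(5)) ⊕ B_4 (so(9))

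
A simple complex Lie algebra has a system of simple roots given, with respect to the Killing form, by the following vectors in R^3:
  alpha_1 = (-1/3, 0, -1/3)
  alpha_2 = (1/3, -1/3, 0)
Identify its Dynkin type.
A_2 (sl(3))

Compute the Cartan integers a_ij = 2(alpha_i, alpha_j)/(alpha_j, alpha_j); the resulting 2x2 Cartan matrix is
[[2, -1], [-1, 2]].
All simple roots have the same length, so the diagram is simply laced. The associated Dynkin diagram is a chain of 2 nodes with single edges (A_2), so the type is A_2 (the algebra sl(3)).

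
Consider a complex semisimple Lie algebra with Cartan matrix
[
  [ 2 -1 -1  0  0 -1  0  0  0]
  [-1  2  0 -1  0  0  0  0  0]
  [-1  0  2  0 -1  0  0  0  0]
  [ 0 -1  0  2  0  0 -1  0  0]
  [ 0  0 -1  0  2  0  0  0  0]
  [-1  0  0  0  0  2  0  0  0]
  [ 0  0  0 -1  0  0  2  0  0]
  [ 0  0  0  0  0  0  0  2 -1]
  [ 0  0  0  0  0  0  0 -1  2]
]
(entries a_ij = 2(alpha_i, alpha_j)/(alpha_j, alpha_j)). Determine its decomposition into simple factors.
The diagram associated to this matrix has two connected components: the simple roots {alpha_8, alpha_9} form a chain of 2 nodes with single edges (A_2), and {alpha_1, alpha_2, alpha_3, alpha_4, alpha_5, alpha_6, alpha_7} form a chain of 6 nodes with one extra node attached to the third node from one end (E_7). A semisimple Lie algebra decomposes uniquely as the direct sum of simple ideals, one per connected component of its Dynkin diagram, so g ≅ A_2 ⊕ E_7 (dimension 8 + 133 = 141).

A2 ⊕ E7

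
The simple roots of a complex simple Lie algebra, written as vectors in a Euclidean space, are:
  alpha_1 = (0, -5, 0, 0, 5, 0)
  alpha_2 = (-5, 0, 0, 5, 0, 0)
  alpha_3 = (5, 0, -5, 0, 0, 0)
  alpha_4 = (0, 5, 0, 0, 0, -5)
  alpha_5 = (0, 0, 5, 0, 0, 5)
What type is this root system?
type A_5

Compute the Cartan integers a_ij = 2(alpha_i, alpha_j)/(alpha_j, alpha_j); the resulting 5x5 Cartan matrix is
[[2, 0, 0, -1, 0], [0, 2, -1, 0, 0], [0, -1, 2, 0, -1], [-1, 0, 0, 2, -1], [0, 0, -1, -1, 2]].
All simple roots have the same length, so the diagram is simply laced. The associated Dynkin diagram is a chain of 5 nodes with single edges (A_5), so the type is A_5 (the algebra sl(6)).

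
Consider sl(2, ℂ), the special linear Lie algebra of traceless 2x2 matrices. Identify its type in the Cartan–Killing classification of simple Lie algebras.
type A_1

This is sl(2), which has dimension 2^2 - 1 = 3 and rank 2 - 1 = 1 (a Cartan subalgebra is the diagonal traceless matrices). In the classification of classical Lie algebras, the special linear algebra sl(n+1) has type A_n; here n = 1, so the Dynkin diagram is a chain of 1 nodes with single edges (A_1). Hence the type is A_1.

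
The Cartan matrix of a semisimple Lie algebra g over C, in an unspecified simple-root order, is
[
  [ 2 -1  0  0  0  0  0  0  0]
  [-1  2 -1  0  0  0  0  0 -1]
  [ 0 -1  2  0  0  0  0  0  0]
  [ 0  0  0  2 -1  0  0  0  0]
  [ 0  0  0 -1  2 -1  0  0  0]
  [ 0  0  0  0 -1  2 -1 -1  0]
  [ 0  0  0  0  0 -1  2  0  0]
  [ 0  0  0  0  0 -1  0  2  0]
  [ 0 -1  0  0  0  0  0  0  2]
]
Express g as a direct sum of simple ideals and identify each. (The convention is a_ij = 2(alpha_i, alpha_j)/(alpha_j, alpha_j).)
D4 ⊕ D5

The diagram associated to this matrix has two connected components: the simple roots {alpha_1, alpha_2, alpha_3, alpha_9} form a chain of 2 nodes with a fork of two nodes at one end (D_4), and {alpha_4, alpha_5, alpha_6, alpha_7, alpha_8} form a chain of 3 nodes with a fork of two nodes at one end (D_5). A semisimple Lie algebra decomposes uniquely as the direct sum of simple ideals, one per connected component of its Dynkin diagram, so g ≅ D_4 ⊕ D_5 (dimension 28 + 45 = 73).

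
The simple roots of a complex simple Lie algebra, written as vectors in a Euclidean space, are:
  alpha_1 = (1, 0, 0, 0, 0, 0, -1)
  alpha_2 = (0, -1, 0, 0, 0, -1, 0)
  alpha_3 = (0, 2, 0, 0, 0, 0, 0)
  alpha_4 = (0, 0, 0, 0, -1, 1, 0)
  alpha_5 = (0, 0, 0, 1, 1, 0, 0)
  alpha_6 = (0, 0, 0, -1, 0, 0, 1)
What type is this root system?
Compute the Cartan integers a_ij = 2(alpha_i, alpha_j)/(alpha_j, alpha_j); the resulting 6x6 Cartan matrix is
[[2, 0, 0, 0, 0, -1], [0, 2, -1, -1, 0, 0], [0, -2, 2, 0, 0, 0], [0, -1, 0, 2, -1, 0], [0, 0, 0, -1, 2, -1], [-1, 0, 0, 0, -1, 2]].
The roots have two lengths (squared-length ratio 2:1); the short ones are alpha_{1,2,4,5,6}. The associated Dynkin diagram is a chain of 6 nodes with a double edge at one end; the terminal node there is the unique long simple root (C_6), so the type is C_6 (the algebra sp(12)).

C6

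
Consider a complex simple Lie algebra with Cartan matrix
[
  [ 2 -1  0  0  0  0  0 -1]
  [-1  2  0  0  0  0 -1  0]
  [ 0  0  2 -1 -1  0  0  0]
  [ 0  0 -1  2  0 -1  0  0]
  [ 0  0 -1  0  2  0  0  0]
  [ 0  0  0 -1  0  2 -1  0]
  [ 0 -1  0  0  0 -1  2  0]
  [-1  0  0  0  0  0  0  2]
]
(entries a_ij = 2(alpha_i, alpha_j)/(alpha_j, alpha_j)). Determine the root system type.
type A_8

The matrix has rank 8 with 2's on the diagonal. Reading the off-diagonal entries as Dynkin edges (a single edge where a_ij = a_ji = -1; a double or triple edge where a_ij * a_ji = 2 or 3), the diagram is a chain of 8 nodes with single edges (A_8). One simple-root ordering that puts it in standard form is (alpha_5, alpha_3, alpha_4, alpha_6, alpha_7, alpha_2, alpha_1, alpha_8). So the algebra is type A_8, i.e. sl(9).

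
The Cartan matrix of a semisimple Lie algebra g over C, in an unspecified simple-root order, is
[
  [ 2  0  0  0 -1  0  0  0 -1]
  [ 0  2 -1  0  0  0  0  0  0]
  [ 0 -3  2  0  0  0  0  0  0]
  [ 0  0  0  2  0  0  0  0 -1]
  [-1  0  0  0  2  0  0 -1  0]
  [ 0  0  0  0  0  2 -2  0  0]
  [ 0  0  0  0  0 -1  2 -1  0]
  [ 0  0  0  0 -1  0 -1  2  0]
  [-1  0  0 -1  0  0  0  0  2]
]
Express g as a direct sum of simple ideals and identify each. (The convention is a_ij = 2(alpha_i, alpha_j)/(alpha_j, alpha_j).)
C_7 (sp(14)) + G_2

The diagram associated to this matrix has two connected components: the simple roots {alpha_1, alpha_4, alpha_5, alpha_6, alpha_7, alpha_8, alpha_9} form a chain of 7 nodes with a double edge at one end; the terminal node there is the unique long simple root (C_7), and {alpha_2, alpha_3} form two nodes joined by a triple edge (G_2). A semisimple Lie algebra decomposes uniquely as the direct sum of simple ideals, one per connected component of its Dynkin diagram, so g ≅ C_7 ⊕ G_2 (dimension 105 + 14 = 119).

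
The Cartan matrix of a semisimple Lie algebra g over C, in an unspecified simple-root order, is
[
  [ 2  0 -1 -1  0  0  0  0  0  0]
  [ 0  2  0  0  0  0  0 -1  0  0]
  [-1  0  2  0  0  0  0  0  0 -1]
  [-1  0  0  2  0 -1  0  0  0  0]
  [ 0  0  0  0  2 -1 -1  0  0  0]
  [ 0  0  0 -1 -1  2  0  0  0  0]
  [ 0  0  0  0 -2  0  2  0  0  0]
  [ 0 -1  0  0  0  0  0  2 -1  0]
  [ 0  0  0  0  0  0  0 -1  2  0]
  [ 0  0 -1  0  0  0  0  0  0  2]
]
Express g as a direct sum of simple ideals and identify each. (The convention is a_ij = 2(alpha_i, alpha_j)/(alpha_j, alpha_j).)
The diagram associated to this matrix has two connected components: the simple roots {alpha_2, alpha_8, alpha_9} form a chain of 3 nodes with single edges (A_3), and {alpha_1, alpha_3, alpha_4, alpha_5, alpha_6, alpha_7, alpha_10} form a chain of 7 nodes with a double edge at one end; the terminal node there is the unique long simple root (C_7). A semisimple Lie algebra decomposes uniquely as the direct sum of simple ideals, one per connected component of its Dynkin diagram, so g ≅ A_3 ⊕ C_7 (dimension 15 + 105 = 120).

A_3 (sl(4)) + C_7 (sp(14))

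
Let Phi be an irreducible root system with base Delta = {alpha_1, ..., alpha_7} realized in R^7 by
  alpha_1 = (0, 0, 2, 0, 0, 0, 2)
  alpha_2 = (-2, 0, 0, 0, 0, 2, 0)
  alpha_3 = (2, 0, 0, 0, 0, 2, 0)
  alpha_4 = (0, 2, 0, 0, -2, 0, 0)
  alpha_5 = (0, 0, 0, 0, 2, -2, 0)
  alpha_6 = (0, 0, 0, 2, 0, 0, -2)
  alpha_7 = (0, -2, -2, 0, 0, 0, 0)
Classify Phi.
D_7

Compute the Cartan integers a_ij = 2(alpha_i, alpha_j)/(alpha_j, alpha_j); the resulting 7x7 Cartan matrix is
[[2, 0, 0, 0, 0, -1, -1], [0, 2, 0, 0, -1, 0, 0], [0, 0, 2, 0, -1, 0, 0], [0, 0, 0, 2, -1, 0, -1], [0, -1, -1, -1, 2, 0, 0], [-1, 0, 0, 0, 0, 2, 0], [-1, 0, 0, -1, 0, 0, 2]].
All simple roots have the same length, so the diagram is simply laced. The associated Dynkin diagram is a chain of 5 nodes with a fork of two nodes at one end (D_7), so the type is D_7 (the algebra so(14)).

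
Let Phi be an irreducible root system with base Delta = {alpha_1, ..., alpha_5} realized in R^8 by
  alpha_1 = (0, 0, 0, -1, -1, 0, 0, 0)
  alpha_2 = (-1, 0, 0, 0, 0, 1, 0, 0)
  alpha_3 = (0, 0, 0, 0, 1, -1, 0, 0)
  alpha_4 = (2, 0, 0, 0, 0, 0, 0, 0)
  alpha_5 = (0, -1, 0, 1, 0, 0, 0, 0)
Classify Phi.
Compute the Cartan integers a_ij = 2(alpha_i, alpha_j)/(alpha_j, alpha_j); the resulting 5x5 Cartan matrix is
[[2, 0, -1, 0, -1], [0, 2, -1, -1, 0], [-1, -1, 2, 0, 0], [0, -2, 0, 2, 0], [-1, 0, 0, 0, 2]].
The roots have two lengths (squared-length ratio 2:1); the short ones are alpha_{1,2,3,5}. The associated Dynkin diagram is a chain of 5 nodes with a double edge at one end; the terminal node there is the unique long simple root (C_5), so the type is C_5 (the algebra sp(10)).

C_5 (sp(10))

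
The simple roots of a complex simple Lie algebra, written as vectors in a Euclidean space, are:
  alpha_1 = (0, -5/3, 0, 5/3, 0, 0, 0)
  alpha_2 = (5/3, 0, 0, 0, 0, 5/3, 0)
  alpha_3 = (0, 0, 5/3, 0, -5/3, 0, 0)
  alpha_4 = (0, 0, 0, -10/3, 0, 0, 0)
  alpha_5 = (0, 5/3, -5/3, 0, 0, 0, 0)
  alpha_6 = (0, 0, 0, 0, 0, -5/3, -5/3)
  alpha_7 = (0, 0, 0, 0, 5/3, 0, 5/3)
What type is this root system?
C_7 (sp(14))

Compute the Cartan integers a_ij = 2(alpha_i, alpha_j)/(alpha_j, alpha_j); the resulting 7x7 Cartan matrix is
[[2, 0, 0, -1, -1, 0, 0], [0, 2, 0, 0, 0, -1, 0], [0, 0, 2, 0, -1, 0, -1], [-2, 0, 0, 2, 0, 0, 0], [-1, 0, -1, 0, 2, 0, 0], [0, -1, 0, 0, 0, 2, -1], [0, 0, -1, 0, 0, -1, 2]].
The roots have two lengths (squared-length ratio 2:1); the short ones are alpha_{1,2,3,5,6,7}. The associated Dynkin diagram is a chain of 7 nodes with a double edge at one end; the terminal node there is the unique long simple root (C_7), so the type is C_7 (the algebra sp(14)).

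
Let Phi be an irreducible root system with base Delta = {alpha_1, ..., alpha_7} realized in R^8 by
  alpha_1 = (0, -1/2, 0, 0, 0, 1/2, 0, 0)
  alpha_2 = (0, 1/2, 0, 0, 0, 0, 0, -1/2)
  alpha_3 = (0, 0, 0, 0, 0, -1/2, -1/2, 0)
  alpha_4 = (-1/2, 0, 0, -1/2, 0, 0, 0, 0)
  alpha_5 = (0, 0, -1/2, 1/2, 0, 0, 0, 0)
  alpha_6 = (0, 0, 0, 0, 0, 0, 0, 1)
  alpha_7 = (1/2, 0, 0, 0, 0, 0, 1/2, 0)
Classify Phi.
C_7

Compute the Cartan integers a_ij = 2(alpha_i, alpha_j)/(alpha_j, alpha_j); the resulting 7x7 Cartan matrix is
[[2, -1, -1, 0, 0, 0, 0], [-1, 2, 0, 0, 0, -1, 0], [-1, 0, 2, 0, 0, 0, -1], [0, 0, 0, 2, -1, 0, -1], [0, 0, 0, -1, 2, 0, 0], [0, -2, 0, 0, 0, 2, 0], [0, 0, -1, -1, 0, 0, 2]].
The roots have two lengths (squared-length ratio 2:1); the short ones are alpha_{1,2,3,4,5,7}. The associated Dynkin diagram is a chain of 7 nodes with a double edge at one end; the terminal node there is the unique long simple root (C_7), so the type is C_7 (the algebra sp(14)).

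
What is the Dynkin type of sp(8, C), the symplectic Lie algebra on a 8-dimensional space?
This is sp(8), which has dimension 8(8+1)/2 = 36 and rank 8/2 = 4. In the classification of classical Lie algebras, the symplectic algebra sp(2n) has type C_n; here n = 4, so the Dynkin diagram is a chain of 4 nodes with a double edge at one end; the terminal node there is the unique long simple root (C_4). Hence the type is C_4.

C4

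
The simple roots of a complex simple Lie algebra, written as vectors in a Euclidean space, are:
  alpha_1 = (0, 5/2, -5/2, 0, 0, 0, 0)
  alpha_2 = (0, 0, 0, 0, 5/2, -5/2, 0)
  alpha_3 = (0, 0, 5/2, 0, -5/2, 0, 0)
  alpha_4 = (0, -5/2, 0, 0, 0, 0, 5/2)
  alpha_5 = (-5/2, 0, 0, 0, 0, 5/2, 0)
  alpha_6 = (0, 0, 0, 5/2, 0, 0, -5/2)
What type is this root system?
A_6

Compute the Cartan integers a_ij = 2(alpha_i, alpha_j)/(alpha_j, alpha_j); the resulting 6x6 Cartan matrix is
[[2, 0, -1, -1, 0, 0], [0, 2, -1, 0, -1, 0], [-1, -1, 2, 0, 0, 0], [-1, 0, 0, 2, 0, -1], [0, -1, 0, 0, 2, 0], [0, 0, 0, -1, 0, 2]].
All simple roots have the same length, so the diagram is simply laced. The associated Dynkin diagram is a chain of 6 nodes with single edges (A_6), so the type is A_6 (the algebra sl(7)).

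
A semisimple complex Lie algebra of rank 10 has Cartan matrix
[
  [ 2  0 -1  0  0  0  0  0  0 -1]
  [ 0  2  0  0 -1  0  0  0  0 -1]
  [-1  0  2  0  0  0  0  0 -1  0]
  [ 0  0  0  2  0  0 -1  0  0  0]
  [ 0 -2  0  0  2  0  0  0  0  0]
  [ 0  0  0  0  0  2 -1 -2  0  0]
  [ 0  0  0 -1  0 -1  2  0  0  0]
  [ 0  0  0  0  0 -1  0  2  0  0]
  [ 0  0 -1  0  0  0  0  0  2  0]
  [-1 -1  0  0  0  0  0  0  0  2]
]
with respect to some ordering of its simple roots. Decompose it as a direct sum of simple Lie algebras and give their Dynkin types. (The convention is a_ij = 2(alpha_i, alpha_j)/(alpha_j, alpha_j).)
B4 + C6

The diagram associated to this matrix has two connected components: the simple roots {alpha_4, alpha_6, alpha_7, alpha_8} form a chain of 4 nodes with a double edge at one end; the terminal node there is the unique short simple root (B_4), and {alpha_1, alpha_2, alpha_3, alpha_5, alpha_9, alpha_10} form a chain of 6 nodes with a double edge at one end; the terminal node there is the unique long simple root (C_6). A semisimple Lie algebra decomposes uniquely as the direct sum of simple ideals, one per connected component of its Dynkin diagram, so g ≅ B_4 ⊕ C_6 (dimension 36 + 78 = 114).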